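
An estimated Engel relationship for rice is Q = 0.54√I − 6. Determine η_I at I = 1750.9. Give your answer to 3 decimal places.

0.681

At I = 1750.9: Q = 16.596.
dQ/dI = 0.54/(2√I) = 0.00645258 at this income.
η = (dQ/dI)·(I/Q) = 0.00645258 × (1750.9/16.596) = 0.681.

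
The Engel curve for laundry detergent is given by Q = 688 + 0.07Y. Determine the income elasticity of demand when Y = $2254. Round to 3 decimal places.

0.187

At Y = 2254: Q = 845.780.
dQ/dY = 0.07.
η = (dQ/dY)·(Y/Q) = 0.07 × (2254/845.780) = 0.187.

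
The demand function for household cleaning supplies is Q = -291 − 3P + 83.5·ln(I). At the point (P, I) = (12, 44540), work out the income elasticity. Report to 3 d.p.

0.147

At P = 12, I = 44540: Q = 566.796.
Holding P constant, ∂Q/∂I = 83.5/I = 0.00187472.
η_I = (∂Q/∂I)·(I/Q) = 0.00187472 × (44540/566.796) = 0.147.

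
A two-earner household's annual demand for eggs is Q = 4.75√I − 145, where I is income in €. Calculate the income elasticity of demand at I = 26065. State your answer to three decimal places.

0.617

At I = 26065: Q = 621.871.
dQ/dI = 4.75/(2√I) = 0.0147107 at this income.
η = (dQ/dI)·(I/Q) = 0.0147107 × (26065/621.871) = 0.617.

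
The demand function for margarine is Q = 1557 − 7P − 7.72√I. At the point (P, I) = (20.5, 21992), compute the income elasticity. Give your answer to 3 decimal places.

At P = 20.5, I = 21992: Q = 268.647.
Holding P constant, ∂Q/∂I = -7.72/(2√I) = -0.0260288.
η_I = (∂Q/∂I)·(I/Q) = -0.0260288 × (21992/268.647) = -2.131.

-2.131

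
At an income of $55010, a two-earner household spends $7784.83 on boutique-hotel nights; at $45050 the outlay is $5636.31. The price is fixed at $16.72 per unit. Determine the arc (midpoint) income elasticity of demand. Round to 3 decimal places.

With a constant price, Q₁ = 7784.83/16.72 = 465.600 and Q₂ = 5636.31/16.72 = 337.100 (equivalently, work directly with expenditure since P cancels).
Midpoint %ΔQ = (5636.31 − 7784.83)/6710.57 = -0.32017; midpoint %ΔI = (45050 − 55010)/50030 = -0.19908.
η = -0.32017 / -0.19908 = 1.608.

1.608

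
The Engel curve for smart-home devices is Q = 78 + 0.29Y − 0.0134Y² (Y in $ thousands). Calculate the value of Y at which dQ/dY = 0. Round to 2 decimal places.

dQ/dY = 0.29 − 0.0268Y.
The good is inferior where dQ/dY < 0. Setting dQ/dY = 0 gives Y = 0.29 / 0.0268 = 10.82.

10.82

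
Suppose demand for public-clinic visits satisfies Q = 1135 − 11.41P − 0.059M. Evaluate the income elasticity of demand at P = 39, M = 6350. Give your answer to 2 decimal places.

-1.19

At P = 39, M = 6350: Q = 315.360.
Holding P constant, ∂Q/∂M = −0.059.
η_M = (∂Q/∂M)·(M/Q) = -0.059 × (6350/315.360) = -1.19.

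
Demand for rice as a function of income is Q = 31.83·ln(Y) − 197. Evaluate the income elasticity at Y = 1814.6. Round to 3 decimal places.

At Y = 1814.6: Q = 41.840.
dQ/dY = 31.83/Y = 0.0175411 at this income.
η = (dQ/dY)·(Y/Q) = 0.0175411 × (1814.6/41.840) = 0.761.

0.761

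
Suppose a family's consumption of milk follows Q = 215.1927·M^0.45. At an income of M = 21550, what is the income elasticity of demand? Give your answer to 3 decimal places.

0.450

For Q = A·M^β the income elasticity is constant and equal to β.
Here β = 0.45, so η = 0.450.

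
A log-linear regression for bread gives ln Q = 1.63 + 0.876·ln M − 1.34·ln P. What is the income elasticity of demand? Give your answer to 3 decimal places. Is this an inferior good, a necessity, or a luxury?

0.876 (necessity)

In a log-linear demand, the coefficient on ln M is the income elasticity.
So η = 0.876.
0 < η < 1 ⇒ necessity.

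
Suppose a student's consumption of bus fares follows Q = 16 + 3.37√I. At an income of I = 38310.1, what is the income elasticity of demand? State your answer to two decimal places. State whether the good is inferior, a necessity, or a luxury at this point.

0.49 (necessity)

At I = 38310.1: Q = 675.609.
dQ/dI = 3.37/(2√I) = 0.00860881 at this income.
η = (dQ/dI)·(I/Q) = 0.00860881 × (38310.1/675.609) = 0.49.
Since 0 < η < 1, the good is a necessity.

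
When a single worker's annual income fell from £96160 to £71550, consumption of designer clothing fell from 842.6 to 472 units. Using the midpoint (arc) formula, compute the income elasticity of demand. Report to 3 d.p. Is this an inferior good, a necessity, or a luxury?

ΔQ = 472 − 842.6 = -370.6; midpoint Q̄ = (842.6 + 472)/2 = 657.3.
ΔI = 71550 − 96160 = -24610; midpoint Ī = (96160 + 71550)/2 = 83855.
η = (ΔQ/Q̄) ÷ (ΔI/Ī) = (-370.6/657.3) ÷ (-24610/83855) = 1.921.
η > 1 ⇒ luxury.

1.921 (luxury)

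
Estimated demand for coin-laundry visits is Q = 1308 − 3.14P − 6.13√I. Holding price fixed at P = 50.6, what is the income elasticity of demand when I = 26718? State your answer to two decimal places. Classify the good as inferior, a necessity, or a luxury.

-3.41 (inferior good)

At P = 50.6, I = 26718: Q = 147.128.
Holding P constant, ∂Q/∂I = -6.13/(2√I) = -0.0187512.
η_I = (∂Q/∂I)·(I/Q) = -0.0187512 × (26718/147.128) = -3.41.
Since η < 0, this is an inferior good.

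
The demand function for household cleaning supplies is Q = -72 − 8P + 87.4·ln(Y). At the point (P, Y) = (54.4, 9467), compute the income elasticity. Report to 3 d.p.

At P = 54.4, Y = 9467: Q = 292.997.
Holding P constant, ∂Q/∂Y = 87.4/Y = 0.00923207.
η_Y = (∂Q/∂Y)·(Y/Q) = 0.00923207 × (9467/292.997) = 0.298.

0.298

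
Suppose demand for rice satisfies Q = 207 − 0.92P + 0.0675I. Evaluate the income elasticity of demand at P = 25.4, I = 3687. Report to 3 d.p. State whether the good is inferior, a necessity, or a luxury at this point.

At P = 25.4, I = 3687: Q = 432.505.
Holding P constant, ∂Q/∂I = 0.0675.
η_I = (∂Q/∂I)·(I/Q) = 0.0675 × (3687/432.505) = 0.575.
Since 0 < η < 1, this is a necessity.

0.575 (necessity)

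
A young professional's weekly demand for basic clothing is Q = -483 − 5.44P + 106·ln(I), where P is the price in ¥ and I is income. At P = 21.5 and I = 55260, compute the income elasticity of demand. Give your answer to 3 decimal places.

At P = 21.5, I = 55260: Q = 557.539.
Holding P constant, ∂Q/∂I = 106/I = 0.0019182.
η_I = (∂Q/∂I)·(I/Q) = 0.0019182 × (55260/557.539) = 0.190.

0.190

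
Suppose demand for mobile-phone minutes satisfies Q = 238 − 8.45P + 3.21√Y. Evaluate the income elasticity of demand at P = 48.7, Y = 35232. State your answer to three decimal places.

At P = 48.7, Y = 35232: Q = 429.008.
Holding P constant, ∂Q/∂Y = 3.21/(2√Y) = 0.00855079.
η_Y = (∂Q/∂Y)·(Y/Q) = 0.00855079 × (35232/429.008) = 0.702.

0.702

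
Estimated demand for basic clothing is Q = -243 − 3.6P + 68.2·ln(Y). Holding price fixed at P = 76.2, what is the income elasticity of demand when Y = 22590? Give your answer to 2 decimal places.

0.41

At P = 76.2, Y = 22590: Q = 166.403.
Holding P constant, ∂Q/∂Y = 68.2/Y = 0.00301903.
η_Y = (∂Q/∂Y)·(Y/Q) = 0.00301903 × (22590/166.403) = 0.41.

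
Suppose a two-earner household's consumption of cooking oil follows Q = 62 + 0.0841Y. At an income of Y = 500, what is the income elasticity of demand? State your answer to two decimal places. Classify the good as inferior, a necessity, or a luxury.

At Y = 500: Q = 104.050.
dQ/dY = 0.0841.
η = (dQ/dY)·(Y/Q) = 0.0841 × (500/104.050) = 0.40.
Since 0 < η < 1, the good is a necessity.

0.40 (necessity)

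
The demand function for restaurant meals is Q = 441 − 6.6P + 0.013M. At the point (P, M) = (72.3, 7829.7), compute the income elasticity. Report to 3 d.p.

1.551

At P = 72.3, M = 7829.7: Q = 65.606.
Holding P constant, ∂Q/∂M = 0.013.
η_M = (∂Q/∂M)·(M/Q) = 0.013 × (7829.7/65.606) = 1.551.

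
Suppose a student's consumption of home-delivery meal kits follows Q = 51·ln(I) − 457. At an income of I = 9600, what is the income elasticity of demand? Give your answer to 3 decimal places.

4.791

At I = 9600: Q = 10.645.
dQ/dI = 51/I = 0.0053125 at this income.
η = (dQ/dI)·(I/Q) = 0.0053125 × (9600/10.645) = 4.791.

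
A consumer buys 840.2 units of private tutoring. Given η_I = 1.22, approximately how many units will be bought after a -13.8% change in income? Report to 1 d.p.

698.7

%ΔQ ≈ η × %ΔI = 1.22 × (-13.8%) = -16.836%.
New Q ≈ 840.2 × (1 − 0.16836) = 698.7.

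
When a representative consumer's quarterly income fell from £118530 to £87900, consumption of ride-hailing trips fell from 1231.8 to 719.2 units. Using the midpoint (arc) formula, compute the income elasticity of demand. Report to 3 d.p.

1.771

ΔQ = 719.2 − 1231.8 = -512.6; midpoint Q̄ = (1231.8 + 719.2)/2 = 975.5.
ΔI = 87900 − 118530 = -30630; midpoint Ī = (118530 + 87900)/2 = 103215.
η = (ΔQ/Q̄) ÷ (ΔI/Ī) = (-512.6/975.5) ÷ (-30630/103215) = 1.771.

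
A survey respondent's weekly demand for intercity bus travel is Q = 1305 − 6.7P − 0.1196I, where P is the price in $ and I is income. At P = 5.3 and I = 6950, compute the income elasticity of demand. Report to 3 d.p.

-1.897

At P = 5.3, I = 6950: Q = 438.270.
Holding P constant, ∂Q/∂I = −0.1196.
η_I = (∂Q/∂I)·(I/Q) = -0.1196 × (6950/438.270) = -1.897.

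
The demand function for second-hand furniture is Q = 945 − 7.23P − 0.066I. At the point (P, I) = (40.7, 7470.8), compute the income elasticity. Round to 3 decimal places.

At P = 40.7, I = 7470.8: Q = 157.666.
Holding P constant, ∂Q/∂I = −0.066.
η_I = (∂Q/∂I)·(I/Q) = -0.066 × (7470.8/157.666) = -3.127.

-3.127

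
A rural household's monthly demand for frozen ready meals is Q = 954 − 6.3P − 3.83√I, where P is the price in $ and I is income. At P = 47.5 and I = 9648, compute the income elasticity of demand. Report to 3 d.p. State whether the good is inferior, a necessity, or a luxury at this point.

-0.675 (inferior good)

At P = 47.5, I = 9648: Q = 278.551.
Holding P constant, ∂Q/∂I = -3.83/(2√I) = -0.0194962.
η_I = (∂Q/∂I)·(I/Q) = -0.0194962 × (9648/278.551) = -0.675.
Since η < 0, this is an inferior good.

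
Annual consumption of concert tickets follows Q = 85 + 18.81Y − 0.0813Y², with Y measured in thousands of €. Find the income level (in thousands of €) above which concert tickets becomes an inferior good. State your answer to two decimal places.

115.68

dQ/dY = 18.81 − 0.1626Y.
The good is inferior where dQ/dY < 0. Setting dQ/dY = 0 gives Y = 18.81 / 0.1626 = 115.68.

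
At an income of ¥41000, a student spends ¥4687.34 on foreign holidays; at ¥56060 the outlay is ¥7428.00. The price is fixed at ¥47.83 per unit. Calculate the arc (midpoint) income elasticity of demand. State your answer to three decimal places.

1.458

With a constant price, Q₁ = 4687.34/47.83 = 98.000 and Q₂ = 7428.00/47.83 = 155.300 (equivalently, work directly with expenditure since P cancels).
Midpoint %ΔQ = (7428.00 − 4687.34)/6057.67 = 0.45243; midpoint %ΔI = (56060 − 41000)/48530 = 0.31032.
η = 0.45243 / 0.31032 = 1.458.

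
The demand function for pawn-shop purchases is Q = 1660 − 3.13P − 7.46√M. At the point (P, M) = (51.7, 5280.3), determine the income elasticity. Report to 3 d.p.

-0.283

At P = 51.7, M = 5280.3: Q = 956.093.
Holding P constant, ∂Q/∂M = -7.46/(2√M) = -0.051331.
η_M = (∂Q/∂M)·(M/Q) = -0.051331 × (5280.3/956.093) = -0.283.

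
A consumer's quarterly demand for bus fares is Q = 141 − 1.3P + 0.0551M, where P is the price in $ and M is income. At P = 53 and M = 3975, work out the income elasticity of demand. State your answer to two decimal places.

At P = 53, M = 3975: Q = 291.123.
Holding P constant, ∂Q/∂M = 0.0551.
η_M = (∂Q/∂M)·(M/Q) = 0.0551 × (3975/291.123) = 0.75.

0.75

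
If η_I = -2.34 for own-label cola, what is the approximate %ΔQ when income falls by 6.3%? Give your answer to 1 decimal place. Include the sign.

14.7%

%ΔQ ≈ η × %ΔI = -2.34 × (-6.3%) = 14.7%.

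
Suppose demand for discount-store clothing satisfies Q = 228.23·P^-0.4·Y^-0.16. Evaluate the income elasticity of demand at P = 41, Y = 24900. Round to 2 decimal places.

For a multiplicative demand Q = A·P^α·Y^β, the income elasticity is β everywhere.
Here β = -0.16, so η = -0.16.

-0.16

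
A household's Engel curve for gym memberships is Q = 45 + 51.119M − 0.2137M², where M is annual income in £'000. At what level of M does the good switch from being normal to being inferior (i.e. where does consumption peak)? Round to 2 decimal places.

dQ/dM = 51.119 − 0.4274M.
The good is inferior where dQ/dM < 0. Setting dQ/dM = 0 gives M = 51.119 / 0.4274 = 119.60.

119.60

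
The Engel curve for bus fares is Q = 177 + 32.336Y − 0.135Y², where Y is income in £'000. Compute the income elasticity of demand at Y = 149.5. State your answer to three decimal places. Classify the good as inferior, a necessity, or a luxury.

At Y = 149.5: Q = 1993.9483.
dQ/dY = 32.336 − 0.27Y = -8.02900.
η = (dQ/dY)·(Y/Q) = -8.02900 × (149.5/1993.9483) = -0.602.
η < 0 ⇒ inferior good.

-0.602 (inferior good)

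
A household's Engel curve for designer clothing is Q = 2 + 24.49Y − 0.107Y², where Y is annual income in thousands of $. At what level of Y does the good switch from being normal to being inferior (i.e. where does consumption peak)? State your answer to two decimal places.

dQ/dY = 24.49 − 0.214Y.
The good is inferior where dQ/dY < 0. Setting dQ/dY = 0 gives Y = 24.49 / 0.214 = 114.44.

114.44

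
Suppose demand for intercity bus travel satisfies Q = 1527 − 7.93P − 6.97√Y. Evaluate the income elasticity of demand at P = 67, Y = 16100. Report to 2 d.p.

-3.97

At P = 67, Y = 16100: Q = 111.296.
Holding P constant, ∂Q/∂Y = -6.97/(2√Y) = -0.0274656.
η_Y = (∂Q/∂Y)·(Y/Q) = -0.0274656 × (16100/111.296) = -3.97.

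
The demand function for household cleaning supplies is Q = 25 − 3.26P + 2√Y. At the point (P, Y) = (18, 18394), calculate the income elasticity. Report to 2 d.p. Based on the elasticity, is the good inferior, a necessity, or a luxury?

At P = 18, Y = 18394: Q = 237.569.
Holding P constant, ∂Q/∂Y = 2/(2√Y) = 0.0073733.
η_Y = (∂Q/∂Y)·(Y/Q) = 0.0073733 × (18394/237.569) = 0.57.
Since 0 < η < 1, this is a necessity.

0.57 (necessity)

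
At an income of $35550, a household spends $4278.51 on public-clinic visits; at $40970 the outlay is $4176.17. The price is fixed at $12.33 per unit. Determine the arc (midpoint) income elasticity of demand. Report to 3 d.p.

-0.171

With a constant price, Q₁ = 4278.51/12.33 = 347.000 and Q₂ = 4176.17/12.33 = 338.700 (equivalently, work directly with expenditure since P cancels).
Midpoint %ΔQ = (4176.17 − 4278.51)/4227.34 = -0.02421; midpoint %ΔI = (40970 − 35550)/38260 = 0.14166.
η = -0.02421 / 0.14166 = -0.171.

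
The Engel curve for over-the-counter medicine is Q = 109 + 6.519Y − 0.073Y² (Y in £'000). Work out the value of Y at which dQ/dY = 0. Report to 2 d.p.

44.65

dQ/dY = 6.519 − 0.146Y.
The good is inferior where dQ/dY < 0. Setting dQ/dY = 0 gives Y = 6.519 / 0.146 = 44.65.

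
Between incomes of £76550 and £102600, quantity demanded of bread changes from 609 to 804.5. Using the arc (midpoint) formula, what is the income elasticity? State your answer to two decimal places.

ΔQ = 804.5 − 609 = 195.5; midpoint Q̄ = (609 + 804.5)/2 = 706.75.
ΔI = 102600 − 76550 = 26050; midpoint Ī = (76550 + 102600)/2 = 89575.
η = (ΔQ/Q̄) ÷ (ΔI/Ī) = (195.5/706.75) ÷ (26050/89575) = 0.95.

0.95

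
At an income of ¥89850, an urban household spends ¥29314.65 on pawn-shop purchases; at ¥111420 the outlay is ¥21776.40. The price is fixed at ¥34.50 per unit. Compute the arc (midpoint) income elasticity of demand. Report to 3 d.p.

-1.377

With a constant price, Q₁ = 29314.65/34.50 = 849.700 and Q₂ = 21776.40/34.50 = 631.200 (equivalently, work directly with expenditure since P cancels).
Midpoint %ΔQ = (21776.40 − 29314.65)/25545.53 = -0.29509; midpoint %ΔI = (111420 − 89850)/100635 = 0.21434.
η = -0.29509 / 0.21434 = -1.377.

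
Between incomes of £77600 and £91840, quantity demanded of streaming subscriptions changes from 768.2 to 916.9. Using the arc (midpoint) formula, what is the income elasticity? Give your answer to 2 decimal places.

1.05

ΔQ = 916.9 − 768.2 = 148.7; midpoint Q̄ = (768.2 + 916.9)/2 = 842.55.
ΔI = 91840 − 77600 = 14240; midpoint Ī = (77600 + 91840)/2 = 84720.
η = (ΔQ/Q̄) ÷ (ΔI/Ī) = (148.7/842.55) ÷ (14240/84720) = 1.05.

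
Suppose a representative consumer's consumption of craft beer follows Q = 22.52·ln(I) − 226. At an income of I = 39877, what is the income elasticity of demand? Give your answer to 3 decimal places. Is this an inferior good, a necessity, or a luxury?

At I = 39877: Q = 12.567.
dQ/dI = 22.52/I = 0.000564737 at this income.
η = (dQ/dI)·(I/Q) = 0.000564737 × (39877/12.567) = 1.792.
Since η > 1, the good is a luxury.

1.792 (luxury)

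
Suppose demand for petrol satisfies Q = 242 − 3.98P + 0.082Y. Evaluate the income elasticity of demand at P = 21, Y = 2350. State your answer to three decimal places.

At P = 21, Y = 2350: Q = 351.120.
Holding P constant, ∂Q/∂Y = 0.082.
η_Y = (∂Q/∂Y)·(Y/Q) = 0.082 × (2350/351.120) = 0.549.

0.549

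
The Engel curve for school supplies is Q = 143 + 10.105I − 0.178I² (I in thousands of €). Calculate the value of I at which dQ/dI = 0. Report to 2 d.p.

28.38

dQ/dI = 10.105 − 0.356I.
The good is inferior where dQ/dI < 0. Setting dQ/dI = 0 gives I = 10.105 / 0.356 = 28.38.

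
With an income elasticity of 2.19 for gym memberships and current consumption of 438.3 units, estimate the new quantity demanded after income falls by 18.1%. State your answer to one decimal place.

%ΔQ ≈ η × %ΔI = 2.19 × (-18.1%) = -39.639%.
New Q ≈ 438.3 × (1 − 0.39639) = 264.6.

264.6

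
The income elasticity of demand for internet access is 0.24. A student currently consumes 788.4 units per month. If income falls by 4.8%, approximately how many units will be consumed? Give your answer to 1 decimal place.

%ΔQ ≈ η × %ΔI = 0.24 × (-4.8%) = -1.152%.
New Q ≈ 788.4 × (1 − 0.01152) = 779.3.

779.3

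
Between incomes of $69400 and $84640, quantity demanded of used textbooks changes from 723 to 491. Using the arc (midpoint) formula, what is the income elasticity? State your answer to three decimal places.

-1.932

ΔQ = 491 − 723 = -232; midpoint Q̄ = (723 + 491)/2 = 607.
ΔI = 84640 − 69400 = 15240; midpoint Ī = (69400 + 84640)/2 = 77020.
η = (ΔQ/Q̄) ÷ (ΔI/Ī) = (-232/607) ÷ (15240/77020) = -1.932.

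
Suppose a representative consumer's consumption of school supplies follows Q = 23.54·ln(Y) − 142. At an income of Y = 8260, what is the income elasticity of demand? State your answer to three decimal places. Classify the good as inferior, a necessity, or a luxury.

At Y = 8260: Q = 70.311.
dQ/dY = 23.54/Y = 0.00284988 at this income.
η = (dQ/dY)·(Y/Q) = 0.00284988 × (8260/70.311) = 0.335.
Since 0 < η < 1, the good is a necessity.

0.335 (necessity)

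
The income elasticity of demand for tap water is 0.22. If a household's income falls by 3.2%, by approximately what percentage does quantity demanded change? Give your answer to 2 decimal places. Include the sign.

-0.70%

%ΔQ ≈ η × %ΔI = 0.22 × (-3.2%) = -0.70%.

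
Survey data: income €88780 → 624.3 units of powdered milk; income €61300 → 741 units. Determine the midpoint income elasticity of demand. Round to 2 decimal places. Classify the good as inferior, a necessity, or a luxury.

ΔQ = 741 − 624.3 = 116.7; midpoint Q̄ = (624.3 + 741)/2 = 682.65.
ΔI = 61300 − 88780 = -27480; midpoint Ī = (88780 + 61300)/2 = 75040.
η = (ΔQ/Q̄) ÷ (ΔI/Ī) = (116.7/682.65) ÷ (-27480/75040) = -0.47.
η < 0 ⇒ inferior good.

-0.47 (inferior good)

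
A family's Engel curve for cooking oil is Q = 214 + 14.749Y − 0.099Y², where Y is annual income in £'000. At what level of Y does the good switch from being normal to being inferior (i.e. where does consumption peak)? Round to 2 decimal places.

74.49

dQ/dY = 14.749 − 0.198Y.
The good is inferior where dQ/dY < 0. Setting dQ/dY = 0 gives Y = 14.749 / 0.198 = 74.49.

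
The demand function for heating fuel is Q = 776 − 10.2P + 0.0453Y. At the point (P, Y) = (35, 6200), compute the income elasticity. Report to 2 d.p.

0.40

At P = 35, Y = 6200: Q = 699.860.
Holding P constant, ∂Q/∂Y = 0.0453.
η_Y = (∂Q/∂Y)·(Y/Q) = 0.0453 × (6200/699.860) = 0.40.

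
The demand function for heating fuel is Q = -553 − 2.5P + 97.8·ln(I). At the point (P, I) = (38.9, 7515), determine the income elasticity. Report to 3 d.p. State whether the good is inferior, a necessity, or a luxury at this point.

At P = 38.9, I = 7515: Q = 222.581.
Holding P constant, ∂Q/∂I = 97.8/I = 0.013014.
η_I = (∂Q/∂I)·(I/Q) = 0.013014 × (7515/222.581) = 0.439.
Since 0 < η < 1, this is a necessity.

0.439 (necessity)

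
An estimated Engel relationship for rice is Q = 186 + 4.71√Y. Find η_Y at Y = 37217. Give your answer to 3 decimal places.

At Y = 37217: Q = 1094.639.
dQ/dY = 4.71/(2√Y) = 0.0122073 at this income.
η = (dQ/dY)·(Y/Q) = 0.0122073 × (37217/1094.639) = 0.415.

0.415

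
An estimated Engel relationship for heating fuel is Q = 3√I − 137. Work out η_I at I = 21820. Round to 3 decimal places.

At I = 21820: Q = 306.148.
dQ/dI = 3/(2√I) = 0.0101546 at this income.
η = (dQ/dI)·(I/Q) = 0.0101546 × (21820/306.148) = 0.724.

0.724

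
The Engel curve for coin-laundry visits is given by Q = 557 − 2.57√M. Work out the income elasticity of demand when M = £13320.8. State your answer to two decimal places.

-0.57

At M = 13320.8: Q = 260.381.
dQ/dM = -2.57/(2√M) = -0.0111337 at this income.
η = (dQ/dM)·(M/Q) = -0.0111337 × (13320.8/260.381) = -0.57.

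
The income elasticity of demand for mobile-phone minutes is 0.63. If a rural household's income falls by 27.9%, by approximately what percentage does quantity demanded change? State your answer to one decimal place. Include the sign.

-17.6%

%ΔQ ≈ η × %ΔI = 0.63 × (-27.9%) = -17.6%.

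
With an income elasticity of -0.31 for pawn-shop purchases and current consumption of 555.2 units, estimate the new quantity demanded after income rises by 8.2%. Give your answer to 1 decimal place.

541.1

%ΔQ ≈ η × %ΔI = -0.31 × 8.2% = -2.542%.
New Q ≈ 555.2 × (1 − 0.02542) = 541.1.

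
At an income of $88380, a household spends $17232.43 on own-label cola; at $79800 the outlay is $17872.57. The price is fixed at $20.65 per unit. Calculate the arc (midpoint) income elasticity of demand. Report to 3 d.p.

-0.357

With a constant price, Q₁ = 17232.43/20.65 = 834.500 and Q₂ = 17872.57/20.65 = 865.500 (equivalently, work directly with expenditure since P cancels).
Midpoint %ΔQ = (17872.57 − 17232.43)/17552.50 = 0.03647; midpoint %ΔI = (79800 − 88380)/84090 = -0.10203.
η = 0.03647 / -0.10203 = -0.357.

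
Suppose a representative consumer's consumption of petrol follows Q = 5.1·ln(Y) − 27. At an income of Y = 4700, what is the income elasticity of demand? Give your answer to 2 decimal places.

At Y = 4700: Q = 16.122.
dQ/dY = 5.1/Y = 0.00108511 at this income.
η = (dQ/dY)·(Y/Q) = 0.00108511 × (4700/16.122) = 0.32.

0.32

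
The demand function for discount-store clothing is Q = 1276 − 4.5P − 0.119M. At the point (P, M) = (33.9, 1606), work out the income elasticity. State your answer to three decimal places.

At P = 33.9, M = 1606: Q = 932.336.
Holding P constant, ∂Q/∂M = −0.119.
η_M = (∂Q/∂M)·(M/Q) = -0.119 × (1606/932.336) = -0.205.

-0.205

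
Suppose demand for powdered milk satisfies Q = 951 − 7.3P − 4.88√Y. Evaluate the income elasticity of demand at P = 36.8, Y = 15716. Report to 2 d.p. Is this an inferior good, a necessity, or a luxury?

At P = 36.8, Y = 15716: Q = 70.586.
Holding P constant, ∂Q/∂Y = -4.88/(2√Y) = -0.0194634.
η_Y = (∂Q/∂Y)·(Y/Q) = -0.0194634 × (15716/70.586) = -4.33.
Since η < 0, this is an inferior good.

-4.33 (inferior good)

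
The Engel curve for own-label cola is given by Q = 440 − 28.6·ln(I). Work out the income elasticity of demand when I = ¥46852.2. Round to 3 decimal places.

At I = 46852.2: Q = 132.414.
dQ/dI = -28.6/I = -0.00061043 at this income.
η = (dQ/dI)·(I/Q) = -0.00061043 × (46852.2/132.414) = -0.216.

-0.216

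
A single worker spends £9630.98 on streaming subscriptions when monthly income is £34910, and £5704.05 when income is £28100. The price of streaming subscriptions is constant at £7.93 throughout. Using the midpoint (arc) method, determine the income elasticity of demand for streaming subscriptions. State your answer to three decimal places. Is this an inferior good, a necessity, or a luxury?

2.369 (luxury)

With a constant price, Q₁ = 9630.98/7.93 = 1214.499 and Q₂ = 5704.05/7.93 = 719.300 (equivalently, work directly with expenditure since P cancels).
Midpoint %ΔQ = (5704.05 − 9630.98)/7667.52 = -0.51215; midpoint %ΔI = (28100 − 34910)/31505 = -0.21616.
η = -0.51215 / -0.21616 = 2.369.
η > 1 ⇒ luxury.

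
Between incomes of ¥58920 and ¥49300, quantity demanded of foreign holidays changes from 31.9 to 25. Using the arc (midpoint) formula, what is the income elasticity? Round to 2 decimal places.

ΔQ = 25 − 31.9 = -6.9; midpoint Q̄ = (31.9 + 25)/2 = 28.45.
ΔI = 49300 − 58920 = -9620; midpoint Ī = (58920 + 49300)/2 = 54110.
η = (ΔQ/Q̄) ÷ (ΔI/Ī) = (-6.9/28.45) ÷ (-9620/54110) = 1.36.

1.36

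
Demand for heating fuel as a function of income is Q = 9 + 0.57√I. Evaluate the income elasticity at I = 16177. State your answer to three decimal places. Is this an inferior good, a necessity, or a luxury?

0.445 (necessity)

At I = 16177: Q = 81.498.
dQ/dI = 0.57/(2√I) = 0.00224076 at this income.
η = (dQ/dI)·(I/Q) = 0.00224076 × (16177/81.498) = 0.445.
Since 0 < η < 1, the good is a necessity.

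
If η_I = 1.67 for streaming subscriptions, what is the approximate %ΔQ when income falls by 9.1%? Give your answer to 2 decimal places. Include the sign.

-15.20%

%ΔQ ≈ η × %ΔI = 1.67 × (-9.1%) = -15.20%.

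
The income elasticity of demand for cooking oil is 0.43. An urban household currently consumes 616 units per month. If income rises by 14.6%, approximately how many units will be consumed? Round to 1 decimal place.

%ΔQ ≈ η × %ΔI = 0.43 × 14.6% = 6.278%.
New Q ≈ 616 × (1 + 0.06278) = 654.7.

654.7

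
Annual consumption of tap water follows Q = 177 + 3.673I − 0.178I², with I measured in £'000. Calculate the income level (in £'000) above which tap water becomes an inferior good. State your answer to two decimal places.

10.32

dQ/dI = 3.673 − 0.356I.
The good is inferior where dQ/dI < 0. Setting dQ/dI = 0 gives I = 3.673 / 0.356 = 10.32.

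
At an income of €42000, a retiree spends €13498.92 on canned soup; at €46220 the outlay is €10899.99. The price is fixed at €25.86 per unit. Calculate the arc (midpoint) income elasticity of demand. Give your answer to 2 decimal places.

-2.23

With a constant price, Q₁ = 13498.92/25.86 = 522.000 and Q₂ = 10899.99/25.86 = 421.500 (equivalently, work directly with expenditure since P cancels).
Midpoint %ΔQ = (10899.99 − 13498.92)/12199.46 = -0.21304; midpoint %ΔI = (46220 − 42000)/44110 = 0.09567.
η = -0.21304 / 0.09567 = -2.23.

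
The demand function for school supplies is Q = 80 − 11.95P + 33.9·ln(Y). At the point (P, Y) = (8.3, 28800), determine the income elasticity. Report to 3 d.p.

At P = 8.3, Y = 28800: Q = 328.905.
Holding P constant, ∂Q/∂Y = 33.9/Y = 0.00117708.
η_Y = (∂Q/∂Y)·(Y/Q) = 0.00117708 × (28800/328.905) = 0.103.

0.103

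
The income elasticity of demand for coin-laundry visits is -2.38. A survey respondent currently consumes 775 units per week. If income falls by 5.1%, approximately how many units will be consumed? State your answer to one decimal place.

869.1

%ΔQ ≈ η × %ΔI = -2.38 × (-5.1%) = 12.138%.
New Q ≈ 775 × (1 + 0.12138) = 869.1.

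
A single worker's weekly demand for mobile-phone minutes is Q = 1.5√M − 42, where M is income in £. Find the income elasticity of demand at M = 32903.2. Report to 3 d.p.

0.591

At M = 32903.2: Q = 230.089.
dQ/dM = 1.5/(2√M) = 0.00413468 at this income.
η = (dQ/dM)·(M/Q) = 0.00413468 × (32903.2/230.089) = 0.591.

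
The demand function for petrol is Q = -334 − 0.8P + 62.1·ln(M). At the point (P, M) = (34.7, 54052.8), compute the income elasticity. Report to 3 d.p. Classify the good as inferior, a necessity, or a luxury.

At P = 34.7, M = 54052.8: Q = 314.988.
Holding P constant, ∂Q/∂M = 62.1/M = 0.00114888.
η_M = (∂Q/∂M)·(M/Q) = 0.00114888 × (54052.8/314.988) = 0.197.
Since 0 < η < 1, this is a necessity.

0.197 (necessity)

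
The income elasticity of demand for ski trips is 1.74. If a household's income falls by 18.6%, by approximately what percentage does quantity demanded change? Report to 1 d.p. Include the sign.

-32.4%

%ΔQ ≈ η × %ΔI = 1.74 × (-18.6%) = -32.4%.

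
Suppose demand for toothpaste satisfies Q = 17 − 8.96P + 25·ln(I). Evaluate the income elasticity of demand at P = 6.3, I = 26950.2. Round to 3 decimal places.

At P = 6.3, I = 26950.2: Q = 215.596.
Holding P constant, ∂Q/∂I = 25/I = 0.000927637.
η_I = (∂Q/∂I)·(I/Q) = 0.000927637 × (26950.2/215.596) = 0.116.

0.116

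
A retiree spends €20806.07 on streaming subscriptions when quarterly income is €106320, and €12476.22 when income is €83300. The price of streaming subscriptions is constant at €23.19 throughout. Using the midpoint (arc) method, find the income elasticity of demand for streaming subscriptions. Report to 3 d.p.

With a constant price, Q₁ = 20806.07/23.19 = 897.200 and Q₂ = 12476.22/23.19 = 538.000 (equivalently, work directly with expenditure since P cancels).
Midpoint %ΔQ = (12476.22 − 20806.07)/16641.15 = -0.50056; midpoint %ΔI = (83300 − 106320)/94810 = -0.24280.
η = -0.50056 / -0.24280 = 2.062.

2.062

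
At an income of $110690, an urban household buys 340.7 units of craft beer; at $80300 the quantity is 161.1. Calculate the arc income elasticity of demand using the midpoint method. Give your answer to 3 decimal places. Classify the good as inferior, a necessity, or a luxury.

ΔQ = 161.1 − 340.7 = -179.6; midpoint Q̄ = (340.7 + 161.1)/2 = 250.9.
ΔI = 80300 − 110690 = -30390; midpoint Ī = (110690 + 80300)/2 = 95495.
η = (ΔQ/Q̄) ÷ (ΔI/Ī) = (-179.6/250.9) ÷ (-30390/95495) = 2.249.
η > 1 ⇒ luxury.

2.249 (luxury)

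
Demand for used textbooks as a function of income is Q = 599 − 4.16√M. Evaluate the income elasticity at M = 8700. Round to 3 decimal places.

-0.920

At M = 8700: Q = 210.981.
dQ/dM = -4.16/(2√M) = -0.0222999 at this income.
η = (dQ/dM)·(M/Q) = -0.0222999 × (8700/210.981) = -0.920.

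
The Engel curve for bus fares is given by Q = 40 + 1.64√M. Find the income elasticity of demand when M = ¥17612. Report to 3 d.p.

At M = 17612: Q = 257.645.
dQ/dM = 1.64/(2√M) = 0.00617888 at this income.
η = (dQ/dM)·(M/Q) = 0.00617888 × (17612/257.645) = 0.422.

0.422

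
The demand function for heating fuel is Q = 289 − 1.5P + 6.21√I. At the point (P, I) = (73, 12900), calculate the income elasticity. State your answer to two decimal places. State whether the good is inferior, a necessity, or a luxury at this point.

0.40 (necessity)

At P = 73, I = 12900: Q = 884.820.
Holding P constant, ∂Q/∂I = 6.21/(2√I) = 0.027338.
η_I = (∂Q/∂I)·(I/Q) = 0.027338 × (12900/884.820) = 0.40.
Since 0 < η < 1, this is a necessity.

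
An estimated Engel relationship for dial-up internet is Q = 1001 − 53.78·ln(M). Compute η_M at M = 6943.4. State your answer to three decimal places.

-0.102

At M = 6943.4: Q = 525.286.
dQ/dM = -53.78/M = -0.00774548 at this income.
η = (dQ/dM)·(M/Q) = -0.00774548 × (6943.4/525.286) = -0.102.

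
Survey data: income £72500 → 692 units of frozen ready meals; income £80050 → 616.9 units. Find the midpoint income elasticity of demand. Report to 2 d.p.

ΔQ = 616.9 − 692 = -75.1; midpoint Q̄ = (692 + 616.9)/2 = 654.45.
ΔI = 80050 − 72500 = 7550; midpoint Ī = (72500 + 80050)/2 = 76275.
η = (ΔQ/Q̄) ÷ (ΔI/Ī) = (-75.1/654.45) ÷ (7550/76275) = -1.16.

-1.16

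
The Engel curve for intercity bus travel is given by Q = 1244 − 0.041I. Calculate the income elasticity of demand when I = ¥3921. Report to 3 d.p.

-0.148

At I = 3921: Q = 1083.239.
dQ/dI = −0.041.
η = (dQ/dI)·(I/Q) = -0.041 × (3921/1083.239) = -0.148.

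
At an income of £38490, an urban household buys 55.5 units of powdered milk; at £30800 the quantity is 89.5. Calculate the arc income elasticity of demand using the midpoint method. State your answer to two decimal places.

-2.11

ΔQ = 89.5 − 55.5 = 34; midpoint Q̄ = (55.5 + 89.5)/2 = 72.5.
ΔI = 30800 − 38490 = -7690; midpoint Ī = (38490 + 30800)/2 = 34645.
η = (ΔQ/Q̄) ÷ (ΔI/Ī) = (34/72.5) ÷ (-7690/34645) = -2.11.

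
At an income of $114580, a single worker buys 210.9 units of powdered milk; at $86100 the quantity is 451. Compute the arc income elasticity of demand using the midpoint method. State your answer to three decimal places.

-2.556

ΔQ = 451 − 210.9 = 240.1; midpoint Q̄ = (210.9 + 451)/2 = 330.95.
ΔI = 86100 − 114580 = -28480; midpoint Ī = (114580 + 86100)/2 = 100340.
η = (ΔQ/Q̄) ÷ (ΔI/Ī) = (240.1/330.95) ÷ (-28480/100340) = -2.556.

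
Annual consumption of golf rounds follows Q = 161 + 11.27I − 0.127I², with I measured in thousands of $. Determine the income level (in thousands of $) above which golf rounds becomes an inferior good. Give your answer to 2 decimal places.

44.37

dQ/dI = 11.27 − 0.254I.
The good is inferior where dQ/dI < 0. Setting dQ/dI = 0 gives I = 11.27 / 0.254 = 44.37.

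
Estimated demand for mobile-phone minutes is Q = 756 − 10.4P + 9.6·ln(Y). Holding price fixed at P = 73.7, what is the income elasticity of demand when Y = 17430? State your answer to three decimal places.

0.115

At P = 73.7, Y = 17430: Q = 83.273.
Holding P constant, ∂Q/∂Y = 9.6/Y = 0.000550775.
η_Y = (∂Q/∂Y)·(Y/Q) = 0.000550775 × (17430/83.273) = 0.115.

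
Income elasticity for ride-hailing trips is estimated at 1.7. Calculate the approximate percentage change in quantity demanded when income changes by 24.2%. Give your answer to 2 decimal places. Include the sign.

%ΔQ ≈ η × %ΔI = 1.7 × 24.2% = 41.14%.

41.14%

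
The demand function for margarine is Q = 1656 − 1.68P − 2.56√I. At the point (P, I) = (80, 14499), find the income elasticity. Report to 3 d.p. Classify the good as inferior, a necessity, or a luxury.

-0.127 (inferior good)

At P = 80, I = 14499: Q = 1213.346.
Holding P constant, ∂Q/∂I = -2.56/(2√I) = -0.0106302.
η_I = (∂Q/∂I)·(I/Q) = -0.0106302 × (14499/1213.346) = -0.127.
Since η < 0, this is an inferior good.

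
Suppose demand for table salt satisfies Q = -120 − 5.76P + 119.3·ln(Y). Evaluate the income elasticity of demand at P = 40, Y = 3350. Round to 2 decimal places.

0.19

At P = 40, Y = 3350: Q = 617.924.
Holding P constant, ∂Q/∂Y = 119.3/Y = 0.0356119.
η_Y = (∂Q/∂Y)·(Y/Q) = 0.0356119 × (3350/617.924) = 0.19.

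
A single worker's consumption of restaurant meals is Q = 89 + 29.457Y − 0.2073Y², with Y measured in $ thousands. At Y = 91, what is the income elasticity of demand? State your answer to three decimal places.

-0.715

At Y = 91: Q = 1052.9357.
dQ/dY = 29.457 − 0.4146Y = -8.27160.
η = (dQ/dY)·(Y/Q) = -8.27160 × (91/1052.9357) = -0.715.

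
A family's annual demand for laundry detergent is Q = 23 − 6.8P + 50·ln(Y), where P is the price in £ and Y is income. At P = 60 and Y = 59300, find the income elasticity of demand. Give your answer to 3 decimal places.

At P = 60, Y = 59300: Q = 164.518.
Holding P constant, ∂Q/∂Y = 50/Y = 0.00084317.
η_Y = (∂Q/∂Y)·(Y/Q) = 0.00084317 × (59300/164.518) = 0.304.

0.304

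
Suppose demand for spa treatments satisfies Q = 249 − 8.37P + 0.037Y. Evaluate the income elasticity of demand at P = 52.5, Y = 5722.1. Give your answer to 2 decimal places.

At P = 52.5, Y = 5722.1: Q = 21.293.
Holding P constant, ∂Q/∂Y = 0.037.
η_Y = (∂Q/∂Y)·(Y/Q) = 0.037 × (5722.1/21.293) = 9.94.

9.94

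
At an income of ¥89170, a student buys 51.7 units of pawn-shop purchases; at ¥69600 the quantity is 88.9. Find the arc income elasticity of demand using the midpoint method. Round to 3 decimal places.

ΔQ = 88.9 − 51.7 = 37.2; midpoint Q̄ = (51.7 + 88.9)/2 = 70.3.
ΔI = 69600 − 89170 = -19570; midpoint Ī = (89170 + 69600)/2 = 79385.
η = (ΔQ/Q̄) ÷ (ΔI/Ī) = (37.2/70.3) ÷ (-19570/79385) = -2.147.

-2.147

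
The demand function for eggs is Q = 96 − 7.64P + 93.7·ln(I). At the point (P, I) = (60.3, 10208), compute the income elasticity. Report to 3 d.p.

0.187

At P = 60.3, I = 10208: Q = 500.246.
Holding P constant, ∂Q/∂I = 93.7/I = 0.00917908.
η_I = (∂Q/∂I)·(I/Q) = 0.00917908 × (10208/500.246) = 0.187.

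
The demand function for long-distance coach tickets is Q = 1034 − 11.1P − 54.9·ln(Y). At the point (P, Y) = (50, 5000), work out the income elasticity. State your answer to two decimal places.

At P = 50, Y = 5000: Q = 11.406.
Holding P constant, ∂Q/∂Y = -54.9/Y = -0.01098.
η_Y = (∂Q/∂Y)·(Y/Q) = -0.01098 × (5000/11.406) = -4.81.

-4.81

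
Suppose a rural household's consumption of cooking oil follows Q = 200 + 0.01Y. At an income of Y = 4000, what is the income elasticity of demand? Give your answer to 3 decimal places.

0.167

At Y = 4000: Q = 240.000.
dQ/dY = 0.01.
η = (dQ/dY)·(Y/Q) = 0.01 × (4000/240.000) = 0.167.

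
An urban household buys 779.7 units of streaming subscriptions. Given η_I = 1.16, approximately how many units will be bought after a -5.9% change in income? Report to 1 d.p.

%ΔQ ≈ η × %ΔI = 1.16 × (-5.9%) = -6.844%.
New Q ≈ 779.7 × (1 − 0.06844) = 726.3.

726.3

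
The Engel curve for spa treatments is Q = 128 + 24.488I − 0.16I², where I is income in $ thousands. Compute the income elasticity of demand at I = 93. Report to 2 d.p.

At I = 93: Q = 1021.5440.
dQ/dI = 24.488 − 0.32I = -5.27200.
η = (dQ/dI)·(I/Q) = -5.27200 × (93/1021.5440) = -0.48.

-0.48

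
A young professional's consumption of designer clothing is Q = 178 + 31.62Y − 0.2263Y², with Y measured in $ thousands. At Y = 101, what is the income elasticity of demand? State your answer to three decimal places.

At Y = 101: Q = 1063.1337.
dQ/dY = 31.62 − 0.4526Y = -14.09260.
η = (dQ/dY)·(Y/Q) = -14.09260 × (101/1063.1337) = -1.339.

-1.339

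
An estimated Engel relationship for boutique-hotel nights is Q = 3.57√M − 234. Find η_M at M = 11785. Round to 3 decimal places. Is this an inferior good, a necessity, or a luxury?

At M = 11785: Q = 153.555.
dQ/dM = 3.57/(2√M) = 0.0164427 at this income.
η = (dQ/dM)·(M/Q) = 0.0164427 × (11785/153.555) = 1.262.
Since η > 1, the good is a luxury.

1.262 (luxury)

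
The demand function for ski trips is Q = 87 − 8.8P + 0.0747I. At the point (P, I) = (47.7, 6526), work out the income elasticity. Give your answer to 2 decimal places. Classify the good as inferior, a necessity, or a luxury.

At P = 47.7, I = 6526: Q = 154.732.
Holding P constant, ∂Q/∂I = 0.0747.
η_I = (∂Q/∂I)·(I/Q) = 0.0747 × (6526/154.732) = 3.15.
Since η > 1, this is a luxury.

3.15 (luxury)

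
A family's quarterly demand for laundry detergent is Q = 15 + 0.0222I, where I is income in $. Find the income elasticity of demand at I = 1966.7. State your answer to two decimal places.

At I = 1966.7: Q = 58.661.
dQ/dI = 0.0222.
η = (dQ/dI)·(I/Q) = 0.0222 × (1966.7/58.661) = 0.74.

0.74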